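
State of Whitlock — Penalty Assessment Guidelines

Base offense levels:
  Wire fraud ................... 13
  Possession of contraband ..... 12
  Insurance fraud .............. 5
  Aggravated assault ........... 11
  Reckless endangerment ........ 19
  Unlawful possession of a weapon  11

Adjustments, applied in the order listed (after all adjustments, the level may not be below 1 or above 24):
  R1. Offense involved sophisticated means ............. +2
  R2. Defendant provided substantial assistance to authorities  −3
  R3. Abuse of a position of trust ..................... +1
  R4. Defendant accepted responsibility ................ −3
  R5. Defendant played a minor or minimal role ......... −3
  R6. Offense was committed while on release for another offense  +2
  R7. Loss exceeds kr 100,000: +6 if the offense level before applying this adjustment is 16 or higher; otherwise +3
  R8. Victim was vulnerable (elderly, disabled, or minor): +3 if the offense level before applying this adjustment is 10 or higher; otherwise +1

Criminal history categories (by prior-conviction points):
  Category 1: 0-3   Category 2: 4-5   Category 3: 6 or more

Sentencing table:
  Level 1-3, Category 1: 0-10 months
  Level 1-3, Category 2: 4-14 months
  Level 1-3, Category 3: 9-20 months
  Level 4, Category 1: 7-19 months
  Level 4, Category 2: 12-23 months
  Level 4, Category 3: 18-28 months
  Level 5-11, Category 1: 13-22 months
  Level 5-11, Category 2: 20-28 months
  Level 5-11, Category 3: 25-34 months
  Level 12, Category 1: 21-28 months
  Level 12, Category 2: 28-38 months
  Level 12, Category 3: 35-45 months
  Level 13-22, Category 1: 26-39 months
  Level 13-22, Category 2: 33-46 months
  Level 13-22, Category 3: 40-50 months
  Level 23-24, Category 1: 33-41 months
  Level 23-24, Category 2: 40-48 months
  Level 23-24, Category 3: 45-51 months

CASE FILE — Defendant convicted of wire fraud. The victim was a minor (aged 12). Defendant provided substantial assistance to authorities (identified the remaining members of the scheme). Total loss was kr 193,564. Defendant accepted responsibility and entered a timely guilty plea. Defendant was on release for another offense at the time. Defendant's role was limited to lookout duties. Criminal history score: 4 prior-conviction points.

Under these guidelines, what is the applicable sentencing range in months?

Base offense level for wire fraud: 13.
R2 applies: 13 − 3 = 10.
R4 applies: 10 − 3 = 7.
R5 applies: 7 − 3 = 4.
R6 applies: 4 + 2 = 6.
R7 applies (level before this adjustment is 6 < 16, so +3): 6 + 3 = 9.
R8 applies (level before this adjustment is 9 < 10, so +1): 9 + 1 = 10.
Final offense level: 10.
Criminal history: 4 prior points → Category 2 (4-5).
Level 10 falls in the 5-11 band.
Grid: Level 5-11 × Category 2 = 20-28 months.

20-28 months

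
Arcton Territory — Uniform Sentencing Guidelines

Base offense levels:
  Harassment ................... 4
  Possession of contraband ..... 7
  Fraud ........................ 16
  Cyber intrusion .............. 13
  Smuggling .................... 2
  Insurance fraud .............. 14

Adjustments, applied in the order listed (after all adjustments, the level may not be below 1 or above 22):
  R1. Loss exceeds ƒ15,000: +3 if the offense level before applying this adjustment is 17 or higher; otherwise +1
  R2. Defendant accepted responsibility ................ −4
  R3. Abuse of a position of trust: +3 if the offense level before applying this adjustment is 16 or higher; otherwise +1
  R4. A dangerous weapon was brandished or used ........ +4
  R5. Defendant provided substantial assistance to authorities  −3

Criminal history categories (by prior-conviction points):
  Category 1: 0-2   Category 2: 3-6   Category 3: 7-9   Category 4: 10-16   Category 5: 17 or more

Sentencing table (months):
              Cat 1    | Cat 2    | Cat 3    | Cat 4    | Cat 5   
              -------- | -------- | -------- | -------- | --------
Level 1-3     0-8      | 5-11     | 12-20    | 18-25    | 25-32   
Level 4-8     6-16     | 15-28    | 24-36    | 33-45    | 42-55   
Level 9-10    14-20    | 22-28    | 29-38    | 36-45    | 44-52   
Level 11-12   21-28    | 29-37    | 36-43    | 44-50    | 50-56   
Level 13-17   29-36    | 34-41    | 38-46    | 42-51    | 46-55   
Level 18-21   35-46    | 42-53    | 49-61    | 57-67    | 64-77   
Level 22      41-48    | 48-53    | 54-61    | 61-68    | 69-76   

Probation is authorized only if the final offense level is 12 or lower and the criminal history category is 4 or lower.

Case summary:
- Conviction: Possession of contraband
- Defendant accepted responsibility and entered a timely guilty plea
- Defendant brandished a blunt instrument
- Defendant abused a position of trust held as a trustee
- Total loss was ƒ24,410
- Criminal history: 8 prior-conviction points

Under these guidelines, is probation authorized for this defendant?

Base offense level for possession of contraband: 7.
R1 applies (level before this adjustment is 7 < 17, so +1): 7 + 1 = 8.
R2 applies: 8 − 4 = 4.
R3 applies (level before this adjustment is 4 < 16, so +1): 4 + 1 = 5.
R4 applies: 5 + 4 = 9.
R5 does not apply.
Final offense level: 9.
Criminal history: 8 prior points → Category 3 (7-9).
Level 9 falls in the 9-10 band.
Grid: Level 9-10 × Category 3 = 29-38 months.
Probation check: level 9 ≤ 12 and category 3 ≤ 4 → eligible.

Yes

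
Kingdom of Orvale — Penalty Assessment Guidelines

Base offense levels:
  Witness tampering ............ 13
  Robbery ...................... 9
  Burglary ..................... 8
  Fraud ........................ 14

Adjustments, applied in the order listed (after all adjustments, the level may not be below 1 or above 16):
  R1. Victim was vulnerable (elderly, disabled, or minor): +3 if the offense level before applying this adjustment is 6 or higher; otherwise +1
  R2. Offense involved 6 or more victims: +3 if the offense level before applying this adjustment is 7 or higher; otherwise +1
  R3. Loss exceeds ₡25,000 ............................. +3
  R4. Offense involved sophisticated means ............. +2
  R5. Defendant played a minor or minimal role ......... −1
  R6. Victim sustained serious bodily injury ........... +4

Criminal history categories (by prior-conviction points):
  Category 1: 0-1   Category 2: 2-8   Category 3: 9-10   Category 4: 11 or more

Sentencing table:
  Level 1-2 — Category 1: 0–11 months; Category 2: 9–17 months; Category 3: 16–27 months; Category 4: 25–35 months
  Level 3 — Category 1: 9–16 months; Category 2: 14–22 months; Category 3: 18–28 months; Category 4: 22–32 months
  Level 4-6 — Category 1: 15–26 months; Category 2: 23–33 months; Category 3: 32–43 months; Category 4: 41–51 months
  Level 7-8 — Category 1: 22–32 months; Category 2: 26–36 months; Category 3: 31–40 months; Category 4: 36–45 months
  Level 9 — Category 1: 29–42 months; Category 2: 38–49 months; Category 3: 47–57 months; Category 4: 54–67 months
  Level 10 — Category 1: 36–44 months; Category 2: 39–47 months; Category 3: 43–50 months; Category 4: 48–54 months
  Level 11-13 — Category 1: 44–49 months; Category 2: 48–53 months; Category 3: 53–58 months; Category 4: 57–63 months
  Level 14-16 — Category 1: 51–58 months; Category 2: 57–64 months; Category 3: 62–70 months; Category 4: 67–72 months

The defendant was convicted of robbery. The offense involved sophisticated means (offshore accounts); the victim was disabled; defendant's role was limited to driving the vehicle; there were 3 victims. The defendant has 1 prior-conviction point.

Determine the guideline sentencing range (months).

44-49 months

Base offense level for robbery: 9.
R1 applies (level before this adjustment is 9 ≥ 6, so +3): 9 + 3 = 12.
R2 does not apply.
R4 applies: 12 + 2 = 14.
R5 applies: 14 − 1 = 13.
Final offense level: 13.
Criminal history: 1 prior point → Category 1 (0-1).
Level 13 falls in the 11-13 band.
Grid: Level 11-13 × Category 1 = 44-49 months.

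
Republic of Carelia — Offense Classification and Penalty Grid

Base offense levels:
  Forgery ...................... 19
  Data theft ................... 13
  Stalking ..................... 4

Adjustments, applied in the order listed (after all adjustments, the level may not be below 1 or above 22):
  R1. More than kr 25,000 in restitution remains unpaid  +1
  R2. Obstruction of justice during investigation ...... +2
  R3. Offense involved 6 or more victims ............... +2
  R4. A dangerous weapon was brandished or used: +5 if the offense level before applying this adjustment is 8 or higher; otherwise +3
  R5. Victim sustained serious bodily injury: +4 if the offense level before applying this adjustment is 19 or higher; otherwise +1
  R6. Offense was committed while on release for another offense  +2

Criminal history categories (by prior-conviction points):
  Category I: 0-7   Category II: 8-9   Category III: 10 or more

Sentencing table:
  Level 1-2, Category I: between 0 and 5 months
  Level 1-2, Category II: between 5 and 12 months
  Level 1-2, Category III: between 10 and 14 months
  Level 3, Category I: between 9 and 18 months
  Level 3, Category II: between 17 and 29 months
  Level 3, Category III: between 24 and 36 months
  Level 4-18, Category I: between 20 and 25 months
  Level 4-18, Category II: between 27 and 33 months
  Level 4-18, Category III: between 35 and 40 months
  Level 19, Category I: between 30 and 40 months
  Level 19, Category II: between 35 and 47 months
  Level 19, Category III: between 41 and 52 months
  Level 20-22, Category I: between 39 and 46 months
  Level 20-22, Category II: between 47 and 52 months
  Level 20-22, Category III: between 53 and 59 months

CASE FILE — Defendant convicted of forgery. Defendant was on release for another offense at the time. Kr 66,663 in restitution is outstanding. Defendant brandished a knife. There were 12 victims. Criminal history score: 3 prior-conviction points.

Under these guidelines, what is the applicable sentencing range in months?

39-46 months

Base offense level for forgery: 19.
R1 applies: 19 + 1 = 20.
R3 applies: 20 + 2 = 22.
R4 applies (level before this adjustment is 22 ≥ 8, so +5): 22 + 5 = 27.
R5 does not apply.
R6 applies: 27 + 2 = 29.
Level 29 exceeds the maximum of 22; capped at 22.
Final offense level: 22.
Criminal history: 3 prior points → Category I (0-7).
Level 22 falls in the 20-22 band.
Grid: Level 20-22 × Category I = 39-46 months.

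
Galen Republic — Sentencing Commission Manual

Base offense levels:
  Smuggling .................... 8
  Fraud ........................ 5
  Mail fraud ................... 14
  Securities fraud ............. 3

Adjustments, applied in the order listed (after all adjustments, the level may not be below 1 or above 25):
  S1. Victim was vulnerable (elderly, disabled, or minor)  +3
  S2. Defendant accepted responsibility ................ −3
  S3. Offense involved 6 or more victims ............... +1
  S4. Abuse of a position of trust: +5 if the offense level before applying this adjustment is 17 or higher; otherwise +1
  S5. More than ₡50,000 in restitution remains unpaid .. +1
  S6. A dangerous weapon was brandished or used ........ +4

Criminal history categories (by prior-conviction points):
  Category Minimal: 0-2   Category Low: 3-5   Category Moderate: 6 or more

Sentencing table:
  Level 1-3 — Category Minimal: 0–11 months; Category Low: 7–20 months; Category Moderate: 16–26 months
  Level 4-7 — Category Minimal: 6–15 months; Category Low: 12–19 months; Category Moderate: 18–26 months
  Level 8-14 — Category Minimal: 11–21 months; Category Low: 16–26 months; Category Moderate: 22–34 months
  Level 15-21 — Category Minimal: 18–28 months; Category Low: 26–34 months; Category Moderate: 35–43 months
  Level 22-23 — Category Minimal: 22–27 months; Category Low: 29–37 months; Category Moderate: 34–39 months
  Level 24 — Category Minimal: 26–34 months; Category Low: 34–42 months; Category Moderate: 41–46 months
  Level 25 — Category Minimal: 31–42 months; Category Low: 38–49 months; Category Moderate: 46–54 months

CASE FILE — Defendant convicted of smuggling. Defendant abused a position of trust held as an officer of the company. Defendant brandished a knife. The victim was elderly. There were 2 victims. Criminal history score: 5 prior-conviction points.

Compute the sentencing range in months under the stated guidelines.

26-34 months

Base offense level for smuggling: 8.
S1 applies: 8 + 3 = 11.
S4 applies (level before this adjustment is 11 < 17, so +1): 11 + 1 = 12.
S6 applies: 12 + 4 = 16.
Final offense level: 16.
Criminal history: 5 prior points → Category Low (3-5).
Level 16 falls in the 15-21 band.
Grid: Level 15-21 × Category Low = 26-34 months.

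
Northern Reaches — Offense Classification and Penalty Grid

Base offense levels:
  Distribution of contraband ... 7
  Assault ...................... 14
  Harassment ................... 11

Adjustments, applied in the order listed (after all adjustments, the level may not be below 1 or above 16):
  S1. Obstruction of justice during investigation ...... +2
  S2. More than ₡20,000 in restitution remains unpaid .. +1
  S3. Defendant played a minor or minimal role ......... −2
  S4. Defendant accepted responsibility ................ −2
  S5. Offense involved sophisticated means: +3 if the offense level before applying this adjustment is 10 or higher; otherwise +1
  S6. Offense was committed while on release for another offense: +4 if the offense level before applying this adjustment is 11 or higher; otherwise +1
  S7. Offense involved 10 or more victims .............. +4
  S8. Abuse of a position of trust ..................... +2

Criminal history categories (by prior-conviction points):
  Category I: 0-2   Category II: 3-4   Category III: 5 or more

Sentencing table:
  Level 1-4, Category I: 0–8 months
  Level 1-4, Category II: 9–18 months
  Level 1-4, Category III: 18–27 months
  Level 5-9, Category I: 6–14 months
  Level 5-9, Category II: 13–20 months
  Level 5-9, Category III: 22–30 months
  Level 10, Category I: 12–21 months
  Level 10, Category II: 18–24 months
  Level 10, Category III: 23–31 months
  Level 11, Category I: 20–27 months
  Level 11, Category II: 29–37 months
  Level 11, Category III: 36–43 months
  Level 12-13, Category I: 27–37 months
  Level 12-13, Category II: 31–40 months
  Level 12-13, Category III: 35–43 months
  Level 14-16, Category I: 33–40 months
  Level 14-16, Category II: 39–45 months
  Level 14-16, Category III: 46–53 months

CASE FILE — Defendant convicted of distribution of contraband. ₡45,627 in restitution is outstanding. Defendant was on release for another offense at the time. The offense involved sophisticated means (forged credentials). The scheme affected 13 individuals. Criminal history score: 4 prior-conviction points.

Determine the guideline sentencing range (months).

39-45 months

Base offense level for distribution of contraband: 7.
S1 does not apply.
S2 applies: 7 + 1 = 8.
S5 applies (level before this adjustment is 8 < 10, so +1): 8 + 1 = 9.
S6 applies (level before this adjustment is 9 < 11, so +1): 9 + 1 = 10.
S7 applies: 10 + 4 = 14.
Final offense level: 14.
Criminal history: 4 prior points → Category II (3-4).
Level 14 falls in the 14-16 band.
Grid: Level 14-16 × Category II = 39-45 months.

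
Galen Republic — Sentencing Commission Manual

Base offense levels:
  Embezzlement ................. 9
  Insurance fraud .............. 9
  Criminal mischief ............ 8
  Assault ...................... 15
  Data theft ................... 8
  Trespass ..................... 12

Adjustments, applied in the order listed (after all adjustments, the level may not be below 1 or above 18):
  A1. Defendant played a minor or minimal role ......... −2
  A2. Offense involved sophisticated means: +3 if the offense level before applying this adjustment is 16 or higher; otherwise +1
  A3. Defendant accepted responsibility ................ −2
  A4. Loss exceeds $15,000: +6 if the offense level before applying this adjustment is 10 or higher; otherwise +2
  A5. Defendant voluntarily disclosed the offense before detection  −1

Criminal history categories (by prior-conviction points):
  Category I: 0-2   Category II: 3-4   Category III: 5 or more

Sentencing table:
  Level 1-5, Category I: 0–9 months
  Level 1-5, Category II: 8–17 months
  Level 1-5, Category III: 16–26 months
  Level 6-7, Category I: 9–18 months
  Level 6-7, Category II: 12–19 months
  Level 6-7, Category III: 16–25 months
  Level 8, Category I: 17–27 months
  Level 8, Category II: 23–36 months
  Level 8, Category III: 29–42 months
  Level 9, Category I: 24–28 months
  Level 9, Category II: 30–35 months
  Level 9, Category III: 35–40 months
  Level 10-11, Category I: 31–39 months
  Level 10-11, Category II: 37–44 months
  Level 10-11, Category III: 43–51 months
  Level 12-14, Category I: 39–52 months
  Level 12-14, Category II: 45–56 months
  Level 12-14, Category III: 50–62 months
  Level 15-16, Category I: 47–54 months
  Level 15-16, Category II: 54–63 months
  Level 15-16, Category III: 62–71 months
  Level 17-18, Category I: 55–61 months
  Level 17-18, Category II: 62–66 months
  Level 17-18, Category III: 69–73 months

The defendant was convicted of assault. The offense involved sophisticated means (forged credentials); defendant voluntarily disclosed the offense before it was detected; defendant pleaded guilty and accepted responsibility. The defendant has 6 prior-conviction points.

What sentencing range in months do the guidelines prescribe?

50-62 months

Base offense level for assault: 15.
A1 does not apply.
A2 applies (level before this adjustment is 15 < 16, so +1): 15 + 1 = 16.
A3 applies: 16 − 2 = 14.
A4 does not apply.
A5 applies: 14 − 1 = 13.
Final offense level: 13.
Criminal history: 6 prior points → Category III (5+).
Level 13 falls in the 12-14 band.
Grid: Level 12-14 × Category III = 50-62 months.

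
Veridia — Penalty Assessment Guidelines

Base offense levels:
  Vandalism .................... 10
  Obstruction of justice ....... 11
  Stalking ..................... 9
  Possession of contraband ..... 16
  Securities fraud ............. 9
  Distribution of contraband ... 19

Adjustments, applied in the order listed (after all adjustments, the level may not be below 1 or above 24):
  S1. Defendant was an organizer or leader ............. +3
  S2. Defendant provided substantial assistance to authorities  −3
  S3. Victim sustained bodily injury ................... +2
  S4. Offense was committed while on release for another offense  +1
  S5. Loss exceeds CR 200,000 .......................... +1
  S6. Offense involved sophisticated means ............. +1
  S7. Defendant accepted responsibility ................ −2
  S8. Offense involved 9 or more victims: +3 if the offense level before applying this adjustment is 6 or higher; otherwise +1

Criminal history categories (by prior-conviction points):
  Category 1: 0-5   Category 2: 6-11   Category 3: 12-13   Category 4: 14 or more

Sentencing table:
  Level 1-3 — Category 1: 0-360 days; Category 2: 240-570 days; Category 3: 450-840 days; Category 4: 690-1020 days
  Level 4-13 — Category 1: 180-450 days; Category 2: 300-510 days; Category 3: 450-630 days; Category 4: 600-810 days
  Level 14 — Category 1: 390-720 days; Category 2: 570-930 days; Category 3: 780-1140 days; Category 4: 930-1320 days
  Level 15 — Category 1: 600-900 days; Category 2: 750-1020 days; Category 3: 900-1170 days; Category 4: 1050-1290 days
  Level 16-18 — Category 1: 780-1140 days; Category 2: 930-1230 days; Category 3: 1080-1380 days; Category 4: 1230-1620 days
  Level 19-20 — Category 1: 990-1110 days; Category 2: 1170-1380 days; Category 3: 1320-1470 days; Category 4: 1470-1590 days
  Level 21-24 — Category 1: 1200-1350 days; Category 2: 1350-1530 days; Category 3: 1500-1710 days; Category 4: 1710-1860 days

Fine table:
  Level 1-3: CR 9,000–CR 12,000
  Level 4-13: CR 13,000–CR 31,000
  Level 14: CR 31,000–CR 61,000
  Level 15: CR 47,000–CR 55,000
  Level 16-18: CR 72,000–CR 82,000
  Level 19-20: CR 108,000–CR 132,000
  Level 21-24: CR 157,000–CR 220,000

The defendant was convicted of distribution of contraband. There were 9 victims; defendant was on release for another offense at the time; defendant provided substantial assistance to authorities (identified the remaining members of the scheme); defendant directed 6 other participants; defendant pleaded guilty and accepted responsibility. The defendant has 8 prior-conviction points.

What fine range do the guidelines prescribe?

CR 157,000–CR 220,000

Base offense level for distribution of contraband: 19.
S1 applies: 19 + 3 = 22.
S2 applies: 22 − 3 = 19.
S3 does not apply.
S4 applies: 19 + 1 = 20.
S6 does not apply.
S7 applies: 20 − 2 = 18.
S8 applies (level before this adjustment is 18 ≥ 6, so +3): 18 + 3 = 21.
Final offense level: 21.
Level 21 falls in the 21-24 band.
Fine table: Level 21-24 → CR 157,000–CR 220,000.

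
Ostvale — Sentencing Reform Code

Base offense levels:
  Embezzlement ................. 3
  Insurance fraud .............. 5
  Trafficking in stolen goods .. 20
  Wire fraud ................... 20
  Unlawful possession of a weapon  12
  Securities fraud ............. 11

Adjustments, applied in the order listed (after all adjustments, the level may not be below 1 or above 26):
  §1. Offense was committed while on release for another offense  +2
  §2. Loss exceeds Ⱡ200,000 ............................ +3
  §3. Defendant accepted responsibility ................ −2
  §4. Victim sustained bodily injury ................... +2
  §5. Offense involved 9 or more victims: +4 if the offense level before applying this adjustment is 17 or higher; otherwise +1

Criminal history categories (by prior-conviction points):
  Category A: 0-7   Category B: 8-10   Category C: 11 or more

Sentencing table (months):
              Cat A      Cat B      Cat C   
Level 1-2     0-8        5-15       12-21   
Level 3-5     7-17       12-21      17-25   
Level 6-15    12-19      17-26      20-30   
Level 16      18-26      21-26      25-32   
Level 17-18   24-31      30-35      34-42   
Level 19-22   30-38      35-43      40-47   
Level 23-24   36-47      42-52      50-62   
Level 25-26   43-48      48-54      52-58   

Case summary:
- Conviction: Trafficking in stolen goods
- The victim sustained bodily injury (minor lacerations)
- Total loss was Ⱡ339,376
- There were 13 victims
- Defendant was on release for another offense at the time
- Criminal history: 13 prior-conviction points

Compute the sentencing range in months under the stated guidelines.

52-58 months

Base offense level for trafficking in stolen goods: 20.
§1 applies: 20 + 2 = 22.
§2 applies: 22 + 3 = 25.
§4 applies: 25 + 2 = 27.
§5 applies (level before this adjustment is 27 ≥ 17, so +4): 27 + 4 = 31.
Level 31 exceeds the maximum of 26; capped at 26.
Final offense level: 26.
Criminal history: 13 prior points → Category C (11+).
Level 26 falls in the 25-26 band.
Grid: Level 25-26 × Category C = 52-58 months.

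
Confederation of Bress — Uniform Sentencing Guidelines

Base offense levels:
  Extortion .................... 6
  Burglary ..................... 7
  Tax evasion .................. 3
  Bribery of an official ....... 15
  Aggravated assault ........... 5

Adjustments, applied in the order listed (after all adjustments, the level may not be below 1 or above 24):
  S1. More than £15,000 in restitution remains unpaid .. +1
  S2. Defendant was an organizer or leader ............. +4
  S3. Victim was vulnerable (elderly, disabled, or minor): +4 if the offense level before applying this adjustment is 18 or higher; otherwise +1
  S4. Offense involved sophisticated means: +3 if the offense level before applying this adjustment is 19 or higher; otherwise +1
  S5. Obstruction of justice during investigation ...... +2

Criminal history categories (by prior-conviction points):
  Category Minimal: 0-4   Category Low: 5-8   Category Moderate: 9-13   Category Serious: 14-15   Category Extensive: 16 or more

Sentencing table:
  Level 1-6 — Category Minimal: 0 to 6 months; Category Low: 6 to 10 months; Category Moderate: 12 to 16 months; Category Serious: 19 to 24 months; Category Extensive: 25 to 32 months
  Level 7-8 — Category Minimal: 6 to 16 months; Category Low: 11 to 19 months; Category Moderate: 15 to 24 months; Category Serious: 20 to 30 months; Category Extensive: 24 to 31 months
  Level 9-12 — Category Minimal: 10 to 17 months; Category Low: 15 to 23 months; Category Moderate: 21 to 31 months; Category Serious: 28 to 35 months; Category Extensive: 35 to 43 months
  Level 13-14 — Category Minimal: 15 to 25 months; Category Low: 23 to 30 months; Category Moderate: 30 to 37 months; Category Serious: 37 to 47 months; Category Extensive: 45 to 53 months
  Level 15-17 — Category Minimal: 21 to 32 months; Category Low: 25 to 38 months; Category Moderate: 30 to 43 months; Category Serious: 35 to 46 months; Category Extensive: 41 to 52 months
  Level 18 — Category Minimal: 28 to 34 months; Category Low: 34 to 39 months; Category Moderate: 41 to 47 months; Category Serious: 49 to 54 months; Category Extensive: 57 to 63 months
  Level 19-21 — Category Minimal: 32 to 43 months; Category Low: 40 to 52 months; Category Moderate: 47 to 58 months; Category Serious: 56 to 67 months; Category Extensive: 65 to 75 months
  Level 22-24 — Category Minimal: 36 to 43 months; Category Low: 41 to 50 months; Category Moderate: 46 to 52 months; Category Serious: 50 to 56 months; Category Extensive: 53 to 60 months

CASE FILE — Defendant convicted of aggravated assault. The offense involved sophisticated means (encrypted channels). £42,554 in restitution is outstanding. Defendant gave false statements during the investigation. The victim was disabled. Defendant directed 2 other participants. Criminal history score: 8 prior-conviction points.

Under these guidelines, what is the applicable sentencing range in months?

Base offense level for aggravated assault: 5.
S1 applies: 5 + 1 = 6.
S2 applies: 6 + 4 = 10.
S3 applies (level before this adjustment is 10 < 18, so +1): 10 + 1 = 11.
S4 applies (level before this adjustment is 11 < 19, so +1): 11 + 1 = 12.
S5 applies: 12 + 2 = 14.
Final offense level: 14.
Criminal history: 8 prior points → Category Low (5-8).
Level 14 falls in the 13-14 band.
Grid: Level 13-14 × Category Low = 23-30 months.

23-30 months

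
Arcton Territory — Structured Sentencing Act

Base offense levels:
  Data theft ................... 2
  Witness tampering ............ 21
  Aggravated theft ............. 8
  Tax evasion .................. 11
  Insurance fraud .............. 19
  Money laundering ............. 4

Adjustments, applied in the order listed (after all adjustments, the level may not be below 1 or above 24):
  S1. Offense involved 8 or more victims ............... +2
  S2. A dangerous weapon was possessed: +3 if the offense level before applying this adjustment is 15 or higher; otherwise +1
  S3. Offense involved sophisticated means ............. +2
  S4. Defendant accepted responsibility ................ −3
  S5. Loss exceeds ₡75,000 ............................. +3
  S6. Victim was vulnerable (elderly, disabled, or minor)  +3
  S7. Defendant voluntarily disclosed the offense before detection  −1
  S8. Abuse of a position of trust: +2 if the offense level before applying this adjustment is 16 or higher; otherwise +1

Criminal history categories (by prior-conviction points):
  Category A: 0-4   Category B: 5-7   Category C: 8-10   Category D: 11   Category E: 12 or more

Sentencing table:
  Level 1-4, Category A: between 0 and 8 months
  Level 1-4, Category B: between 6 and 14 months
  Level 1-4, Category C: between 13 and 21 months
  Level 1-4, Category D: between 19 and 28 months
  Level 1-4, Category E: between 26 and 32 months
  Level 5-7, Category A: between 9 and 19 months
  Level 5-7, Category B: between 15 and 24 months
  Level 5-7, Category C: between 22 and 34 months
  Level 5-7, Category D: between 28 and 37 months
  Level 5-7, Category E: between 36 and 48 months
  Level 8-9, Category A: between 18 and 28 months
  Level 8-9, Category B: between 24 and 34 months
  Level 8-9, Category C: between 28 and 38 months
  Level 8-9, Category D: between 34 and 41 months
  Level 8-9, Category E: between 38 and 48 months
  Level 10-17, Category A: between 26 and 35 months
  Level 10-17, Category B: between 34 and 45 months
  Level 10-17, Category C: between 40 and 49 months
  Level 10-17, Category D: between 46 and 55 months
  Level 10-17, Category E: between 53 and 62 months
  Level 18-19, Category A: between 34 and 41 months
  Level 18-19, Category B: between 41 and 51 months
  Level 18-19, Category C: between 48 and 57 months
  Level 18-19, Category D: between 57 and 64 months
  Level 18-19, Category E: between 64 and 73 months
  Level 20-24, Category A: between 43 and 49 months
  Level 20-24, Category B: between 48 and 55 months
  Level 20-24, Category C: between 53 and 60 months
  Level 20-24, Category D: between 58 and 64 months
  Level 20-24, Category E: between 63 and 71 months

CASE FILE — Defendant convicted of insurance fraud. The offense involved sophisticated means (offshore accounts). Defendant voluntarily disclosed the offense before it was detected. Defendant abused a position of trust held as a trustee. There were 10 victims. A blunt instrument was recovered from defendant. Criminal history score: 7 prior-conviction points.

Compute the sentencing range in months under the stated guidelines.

48-55 months

Base offense level for insurance fraud: 19.
S1 applies: 19 + 2 = 21.
S2 applies (level before this adjustment is 21 ≥ 15, so +3): 21 + 3 = 24.
S3 applies: 24 + 2 = 26.
S7 applies: 26 − 1 = 25.
S8 applies (level before this adjustment is 25 ≥ 16, so +2): 25 + 2 = 27.
Level 27 exceeds the maximum of 24; capped at 24.
Final offense level: 24.
Criminal history: 7 prior points → Category B (5-7).
Level 24 falls in the 20-24 band.
Grid: Level 20-24 × Category B = 48-55 months.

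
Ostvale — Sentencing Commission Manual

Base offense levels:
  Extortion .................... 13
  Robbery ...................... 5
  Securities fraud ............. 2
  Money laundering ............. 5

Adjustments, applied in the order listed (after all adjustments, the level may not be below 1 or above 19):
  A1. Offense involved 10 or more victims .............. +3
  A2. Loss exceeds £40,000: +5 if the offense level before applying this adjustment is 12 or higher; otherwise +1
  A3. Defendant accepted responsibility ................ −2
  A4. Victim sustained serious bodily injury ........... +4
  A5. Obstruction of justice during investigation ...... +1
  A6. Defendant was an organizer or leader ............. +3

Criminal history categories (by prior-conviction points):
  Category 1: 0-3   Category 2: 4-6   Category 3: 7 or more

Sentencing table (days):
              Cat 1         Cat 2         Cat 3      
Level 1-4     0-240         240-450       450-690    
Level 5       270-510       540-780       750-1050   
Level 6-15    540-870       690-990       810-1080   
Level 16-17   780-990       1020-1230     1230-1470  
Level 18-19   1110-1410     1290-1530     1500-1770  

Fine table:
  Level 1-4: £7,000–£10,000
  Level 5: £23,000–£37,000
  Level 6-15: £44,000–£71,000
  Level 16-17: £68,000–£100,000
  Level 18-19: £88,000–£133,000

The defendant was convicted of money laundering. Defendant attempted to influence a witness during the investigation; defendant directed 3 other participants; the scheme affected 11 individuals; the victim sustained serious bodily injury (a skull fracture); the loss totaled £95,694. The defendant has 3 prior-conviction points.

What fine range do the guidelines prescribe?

£68,000–£100,000

Base offense level for money laundering: 5.
A1 applies: 5 + 3 = 8.
A2 applies (level before this adjustment is 8 < 12, so +1): 8 + 1 = 9.
A4 applies: 9 + 4 = 13.
A5 applies: 13 + 1 = 14.
A6 applies: 14 + 3 = 17.
Final offense level: 17.
Level 17 falls in the 16-17 band.
Fine table: Level 16-17 → £68,000–£100,000.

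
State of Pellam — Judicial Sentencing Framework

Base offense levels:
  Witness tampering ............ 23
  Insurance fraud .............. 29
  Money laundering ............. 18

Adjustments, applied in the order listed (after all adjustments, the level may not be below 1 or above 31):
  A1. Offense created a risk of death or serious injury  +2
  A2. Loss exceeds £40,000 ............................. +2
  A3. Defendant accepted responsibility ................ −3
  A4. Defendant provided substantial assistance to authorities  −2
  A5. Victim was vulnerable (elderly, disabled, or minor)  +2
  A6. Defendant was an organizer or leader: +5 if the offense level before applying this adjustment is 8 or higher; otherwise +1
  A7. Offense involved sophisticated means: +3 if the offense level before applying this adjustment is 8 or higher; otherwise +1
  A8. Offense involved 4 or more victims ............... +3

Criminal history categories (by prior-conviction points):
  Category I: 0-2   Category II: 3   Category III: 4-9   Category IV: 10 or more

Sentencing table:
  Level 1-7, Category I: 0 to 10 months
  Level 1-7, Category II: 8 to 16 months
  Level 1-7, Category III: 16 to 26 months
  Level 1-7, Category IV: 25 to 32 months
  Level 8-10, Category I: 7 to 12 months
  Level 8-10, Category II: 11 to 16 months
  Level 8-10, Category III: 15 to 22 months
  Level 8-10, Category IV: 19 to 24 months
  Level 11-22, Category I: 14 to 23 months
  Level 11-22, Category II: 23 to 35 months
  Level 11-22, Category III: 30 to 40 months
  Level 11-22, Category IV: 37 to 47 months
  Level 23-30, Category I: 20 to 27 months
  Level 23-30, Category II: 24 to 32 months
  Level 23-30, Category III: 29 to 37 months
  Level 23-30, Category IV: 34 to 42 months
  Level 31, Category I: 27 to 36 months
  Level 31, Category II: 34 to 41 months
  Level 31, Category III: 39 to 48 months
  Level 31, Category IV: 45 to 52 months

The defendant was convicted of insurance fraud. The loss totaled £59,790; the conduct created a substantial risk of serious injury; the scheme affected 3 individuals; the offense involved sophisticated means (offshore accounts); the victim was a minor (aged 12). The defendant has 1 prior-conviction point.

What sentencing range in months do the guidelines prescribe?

Base offense level for insurance fraud: 29.
A1 applies: 29 + 2 = 31.
A2 applies: 31 + 2 = 33.
A3 does not apply.
A4 does not apply.
A5 applies: 33 + 2 = 35.
A6 does not apply.
A7 applies (level before this adjustment is 35 ≥ 8, so +3): 35 + 3 = 38.
A8 does not apply.
Level 38 exceeds the maximum of 31; capped at 31.
Final offense level: 31.
Criminal history: 1 prior point → Category I (0-2).
Level 31 falls in the 31 band.
Grid: Level 31 × Category I = 27-36 months.

27-36 months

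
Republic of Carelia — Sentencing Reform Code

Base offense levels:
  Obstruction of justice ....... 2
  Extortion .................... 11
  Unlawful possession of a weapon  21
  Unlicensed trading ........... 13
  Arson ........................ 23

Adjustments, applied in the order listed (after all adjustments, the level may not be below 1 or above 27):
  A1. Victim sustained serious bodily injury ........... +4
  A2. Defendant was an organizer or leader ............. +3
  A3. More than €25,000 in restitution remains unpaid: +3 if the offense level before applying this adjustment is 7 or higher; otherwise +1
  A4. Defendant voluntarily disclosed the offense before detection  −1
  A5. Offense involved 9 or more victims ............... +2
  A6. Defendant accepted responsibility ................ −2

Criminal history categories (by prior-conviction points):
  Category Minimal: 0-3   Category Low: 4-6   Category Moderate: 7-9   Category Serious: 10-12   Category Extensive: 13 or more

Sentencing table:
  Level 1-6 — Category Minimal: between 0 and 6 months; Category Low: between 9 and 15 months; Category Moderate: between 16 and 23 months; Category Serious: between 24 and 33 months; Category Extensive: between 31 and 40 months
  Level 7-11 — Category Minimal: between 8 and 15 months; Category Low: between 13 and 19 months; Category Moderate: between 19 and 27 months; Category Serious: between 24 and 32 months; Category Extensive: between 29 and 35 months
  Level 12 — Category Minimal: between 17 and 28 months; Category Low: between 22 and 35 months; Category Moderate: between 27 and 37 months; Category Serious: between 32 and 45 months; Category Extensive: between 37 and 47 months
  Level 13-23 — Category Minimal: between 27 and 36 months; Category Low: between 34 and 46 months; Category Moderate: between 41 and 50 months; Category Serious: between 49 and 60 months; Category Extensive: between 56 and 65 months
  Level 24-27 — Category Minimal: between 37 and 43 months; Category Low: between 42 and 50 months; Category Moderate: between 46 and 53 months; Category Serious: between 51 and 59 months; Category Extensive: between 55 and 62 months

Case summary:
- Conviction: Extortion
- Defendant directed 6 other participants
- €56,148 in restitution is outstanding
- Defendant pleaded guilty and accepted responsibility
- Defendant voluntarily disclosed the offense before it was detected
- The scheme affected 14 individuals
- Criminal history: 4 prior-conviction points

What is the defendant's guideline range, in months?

34-46 months

Base offense level for extortion: 11.
A2 applies: 11 + 3 = 14.
A3 applies (level before this adjustment is 14 ≥ 7, so +3): 14 + 3 = 17.
A4 applies: 17 − 1 = 16.
A5 applies: 16 + 2 = 18.
A6 applies: 18 − 2 = 16.
Final offense level: 16.
Criminal history: 4 prior points → Category Low (4-6).
Level 16 falls in the 13-23 band.
Grid: Level 13-23 × Category Low = 34-46 months.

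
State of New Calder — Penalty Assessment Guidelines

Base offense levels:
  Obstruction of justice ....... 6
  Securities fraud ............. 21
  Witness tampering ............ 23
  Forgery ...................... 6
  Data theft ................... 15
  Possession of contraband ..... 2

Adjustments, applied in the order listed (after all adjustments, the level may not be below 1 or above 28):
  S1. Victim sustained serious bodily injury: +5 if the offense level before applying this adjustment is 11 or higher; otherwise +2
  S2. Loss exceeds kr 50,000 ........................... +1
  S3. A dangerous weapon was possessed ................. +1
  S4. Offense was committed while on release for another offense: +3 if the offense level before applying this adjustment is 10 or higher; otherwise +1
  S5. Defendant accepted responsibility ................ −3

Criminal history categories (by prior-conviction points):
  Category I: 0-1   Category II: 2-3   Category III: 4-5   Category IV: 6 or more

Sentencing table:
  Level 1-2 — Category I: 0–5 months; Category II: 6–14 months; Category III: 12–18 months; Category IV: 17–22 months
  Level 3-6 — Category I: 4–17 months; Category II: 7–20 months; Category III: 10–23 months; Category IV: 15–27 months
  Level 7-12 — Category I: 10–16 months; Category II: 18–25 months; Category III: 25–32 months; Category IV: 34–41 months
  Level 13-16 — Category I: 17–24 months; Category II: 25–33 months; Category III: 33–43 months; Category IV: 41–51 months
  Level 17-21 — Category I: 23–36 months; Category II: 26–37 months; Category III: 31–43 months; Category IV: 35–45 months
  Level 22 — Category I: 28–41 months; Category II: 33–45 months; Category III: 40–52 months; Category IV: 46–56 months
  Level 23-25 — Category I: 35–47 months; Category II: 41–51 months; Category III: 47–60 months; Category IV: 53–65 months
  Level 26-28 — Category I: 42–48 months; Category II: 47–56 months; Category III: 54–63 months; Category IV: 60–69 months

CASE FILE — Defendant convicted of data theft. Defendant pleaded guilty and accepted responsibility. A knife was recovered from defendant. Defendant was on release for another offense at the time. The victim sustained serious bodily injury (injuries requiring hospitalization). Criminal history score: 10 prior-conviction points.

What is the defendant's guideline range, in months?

Base offense level for data theft: 15.
S1 applies (level before this adjustment is 15 ≥ 11, so +5): 15 + 5 = 20.
S2 does not apply.
S3 applies: 20 + 1 = 21.
S4 applies (level before this adjustment is 21 ≥ 10, so +3): 21 + 3 = 24.
S5 applies: 24 − 3 = 21.
Final offense level: 21.
Criminal history: 10 prior points → Category IV (6+).
Level 21 falls in the 17-21 band.
Grid: Level 17-21 × Category IV = 35-45 months.

35-45 months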